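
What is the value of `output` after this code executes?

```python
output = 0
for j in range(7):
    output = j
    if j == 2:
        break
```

Let's trace through this code step by step.

Initialize: output = 0
Entering loop: for j in range(7):

After execution: output = 2
2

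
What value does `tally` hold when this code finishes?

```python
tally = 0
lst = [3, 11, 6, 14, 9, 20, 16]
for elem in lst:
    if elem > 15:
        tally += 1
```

Let's trace through this code step by step.

Initialize: tally = 0
Initialize: lst = [3, 11, 6, 14, 9, 20, 16]
Entering loop: for elem in lst:

After execution: tally = 2
2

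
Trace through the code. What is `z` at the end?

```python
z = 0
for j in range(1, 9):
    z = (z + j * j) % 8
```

Let's trace through this code step by step.

Initialize: z = 0
Entering loop: for j in range(1, 9):

After execution: z = 4
4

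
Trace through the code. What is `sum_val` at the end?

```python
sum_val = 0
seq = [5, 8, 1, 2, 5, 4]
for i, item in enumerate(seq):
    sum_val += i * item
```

Let's trace through this code step by step.

Initialize: sum_val = 0
Initialize: seq = [5, 8, 1, 2, 5, 4]
Entering loop: for i, item in enumerate(seq):

After execution: sum_val = 56
56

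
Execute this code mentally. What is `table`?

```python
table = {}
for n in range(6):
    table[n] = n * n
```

Let's trace through this code step by step.

Initialize: table = {}
Entering loop: for n in range(6):

After execution: table = {0: 0, 1: 1, 2: 4, 3: 9, 4: 16, 5: 25}
{0: 0, 1: 1, 2: 4, 3: 9, 4: 16, 5: 25}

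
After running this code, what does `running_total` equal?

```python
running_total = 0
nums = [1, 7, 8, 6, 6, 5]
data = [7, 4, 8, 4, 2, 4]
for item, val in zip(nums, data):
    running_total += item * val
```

Let's trace through this code step by step.

Initialize: running_total = 0
Initialize: nums = [1, 7, 8, 6, 6, 5]
Initialize: data = [7, 4, 8, 4, 2, 4]
Entering loop: for item, val in zip(nums, data):

After execution: running_total = 155
155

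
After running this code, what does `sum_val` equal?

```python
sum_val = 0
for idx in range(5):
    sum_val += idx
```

Let's trace through this code step by step.

Initialize: sum_val = 0
Entering loop: for idx in range(5):

After execution: sum_val = 10
10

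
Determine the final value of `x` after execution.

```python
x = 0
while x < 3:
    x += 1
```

Let's trace through this code step by step.

Initialize: x = 0
Entering loop: while x < 3:

After execution: x = 3
3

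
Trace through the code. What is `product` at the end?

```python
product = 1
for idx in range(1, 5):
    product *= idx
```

Let's trace through this code step by step.

Initialize: product = 1
Entering loop: for idx in range(1, 5):

After execution: product = 24
24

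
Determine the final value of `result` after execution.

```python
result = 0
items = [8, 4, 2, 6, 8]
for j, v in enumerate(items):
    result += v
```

Let's trace through this code step by step.

Initialize: result = 0
Initialize: items = [8, 4, 2, 6, 8]
Entering loop: for j, v in enumerate(items):

After execution: result = 28
28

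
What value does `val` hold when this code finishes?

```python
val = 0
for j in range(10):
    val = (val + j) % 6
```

Let's trace through this code step by step.

Initialize: val = 0
Entering loop: for j in range(10):

After execution: val = 3
3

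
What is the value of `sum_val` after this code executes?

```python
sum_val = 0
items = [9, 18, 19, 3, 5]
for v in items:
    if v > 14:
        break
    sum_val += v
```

Let's trace through this code step by step.

Initialize: sum_val = 0
Initialize: items = [9, 18, 19, 3, 5]
Entering loop: for v in items:

After execution: sum_val = 9
9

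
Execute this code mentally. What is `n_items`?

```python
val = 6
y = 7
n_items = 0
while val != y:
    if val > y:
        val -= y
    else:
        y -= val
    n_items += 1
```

Let's trace through this code step by step.

Initialize: val = 6
Initialize: y = 7
Initialize: n_items = 0
Entering loop: while val != y:

After execution: n_items = 6
6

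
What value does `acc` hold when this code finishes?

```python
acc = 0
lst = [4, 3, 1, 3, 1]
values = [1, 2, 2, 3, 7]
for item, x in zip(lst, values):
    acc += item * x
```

Let's trace through this code step by step.

Initialize: acc = 0
Initialize: lst = [4, 3, 1, 3, 1]
Initialize: values = [1, 2, 2, 3, 7]
Entering loop: for item, x in zip(lst, values):

After execution: acc = 28
28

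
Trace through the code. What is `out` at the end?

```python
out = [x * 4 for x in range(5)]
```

Let's trace through this code step by step.

Initialize: out = [x * 4 for x in range(5)]

After execution: out = [0, 4, 8, 12, 16]
[0, 4, 8, 12, 16]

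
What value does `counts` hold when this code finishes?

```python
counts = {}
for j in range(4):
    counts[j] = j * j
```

Let's trace through this code step by step.

Initialize: counts = {}
Entering loop: for j in range(4):

After execution: counts = {0: 0, 1: 1, 2: 4, 3: 9}
{0: 0, 1: 1, 2: 4, 3: 9}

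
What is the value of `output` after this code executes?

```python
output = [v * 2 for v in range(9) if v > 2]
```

Let's trace through this code step by step.

Initialize: output = [v * 2 for v in range(9) if v > 2]

After execution: output = [6, 8, 10, 12, 14, 16]
[6, 8, 10, 12, 14, 16]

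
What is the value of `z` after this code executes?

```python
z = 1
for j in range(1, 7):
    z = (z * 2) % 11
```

Let's trace through this code step by step.

Initialize: z = 1
Entering loop: for j in range(1, 7):

After execution: z = 9
9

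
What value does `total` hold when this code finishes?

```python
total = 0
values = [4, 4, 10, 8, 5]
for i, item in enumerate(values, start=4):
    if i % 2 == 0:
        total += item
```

Let's trace through this code step by step.

Initialize: total = 0
Initialize: values = [4, 4, 10, 8, 5]
Entering loop: for i, item in enumerate(values, start=4):

After execution: total = 19
19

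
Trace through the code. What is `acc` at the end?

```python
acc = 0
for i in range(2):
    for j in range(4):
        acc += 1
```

Let's trace through this code step by step.

Initialize: acc = 0
Entering loop: for i in range(2):

After execution: acc = 8
8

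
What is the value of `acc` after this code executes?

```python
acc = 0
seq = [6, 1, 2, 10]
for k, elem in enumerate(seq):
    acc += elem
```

Let's trace through this code step by step.

Initialize: acc = 0
Initialize: seq = [6, 1, 2, 10]
Entering loop: for k, elem in enumerate(seq):

After execution: acc = 19
19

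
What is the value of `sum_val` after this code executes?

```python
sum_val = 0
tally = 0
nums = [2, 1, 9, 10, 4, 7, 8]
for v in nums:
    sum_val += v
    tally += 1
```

Let's trace through this code step by step.

Initialize: sum_val = 0
Initialize: tally = 0
Initialize: nums = [2, 1, 9, 10, 4, 7, 8]
Entering loop: for v in nums:

After execution: sum_val = 41
41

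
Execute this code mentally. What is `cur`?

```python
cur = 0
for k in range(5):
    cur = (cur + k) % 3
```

Let's trace through this code step by step.

Initialize: cur = 0
Entering loop: for k in range(5):

After execution: cur = 1
1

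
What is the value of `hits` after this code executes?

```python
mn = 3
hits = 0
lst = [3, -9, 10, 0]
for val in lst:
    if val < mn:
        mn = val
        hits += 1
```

Let's trace through this code step by step.

Initialize: mn = 3
Initialize: hits = 0
Initialize: lst = [3, -9, 10, 0]
Entering loop: for val in lst:

After execution: hits = 1
1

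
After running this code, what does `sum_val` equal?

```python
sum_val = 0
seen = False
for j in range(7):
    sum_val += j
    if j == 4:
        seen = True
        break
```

Let's trace through this code step by step.

Initialize: sum_val = 0
Initialize: seen = False
Entering loop: for j in range(7):

After execution: sum_val = 10
10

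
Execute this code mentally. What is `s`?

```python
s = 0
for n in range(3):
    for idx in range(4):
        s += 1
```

Let's trace through this code step by step.

Initialize: s = 0
Entering loop: for n in range(3):

After execution: s = 12
12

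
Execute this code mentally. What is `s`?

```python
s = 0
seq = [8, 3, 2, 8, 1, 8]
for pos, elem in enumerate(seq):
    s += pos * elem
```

Let's trace through this code step by step.

Initialize: s = 0
Initialize: seq = [8, 3, 2, 8, 1, 8]
Entering loop: for pos, elem in enumerate(seq):

After execution: s = 75
75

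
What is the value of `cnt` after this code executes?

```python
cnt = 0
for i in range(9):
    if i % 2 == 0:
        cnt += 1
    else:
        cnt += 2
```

Let's trace through this code step by step.

Initialize: cnt = 0
Entering loop: for i in range(9):

After execution: cnt = 13
13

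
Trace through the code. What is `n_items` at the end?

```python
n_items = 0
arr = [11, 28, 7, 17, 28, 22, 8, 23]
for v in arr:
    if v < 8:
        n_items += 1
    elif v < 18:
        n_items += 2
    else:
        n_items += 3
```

Let's trace through this code step by step.

Initialize: n_items = 0
Initialize: arr = [11, 28, 7, 17, 28, 22, 8, 23]
Entering loop: for v in arr:

After execution: n_items = 19
19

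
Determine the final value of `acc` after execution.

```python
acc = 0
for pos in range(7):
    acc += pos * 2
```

Let's trace through this code step by step.

Initialize: acc = 0
Entering loop: for pos in range(7):

After execution: acc = 42
42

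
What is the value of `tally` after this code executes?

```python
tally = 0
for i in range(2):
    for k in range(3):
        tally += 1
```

Let's trace through this code step by step.

Initialize: tally = 0
Entering loop: for i in range(2):

After execution: tally = 6
6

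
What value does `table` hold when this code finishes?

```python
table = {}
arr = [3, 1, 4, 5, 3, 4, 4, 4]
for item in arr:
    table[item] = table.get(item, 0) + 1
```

Let's trace through this code step by step.

Initialize: table = {}
Initialize: arr = [3, 1, 4, 5, 3, 4, 4, 4]
Entering loop: for item in arr:

After execution: table = {3: 2, 1: 1, 4: 4, 5: 1}
{3: 2, 1: 1, 4: 4, 5: 1}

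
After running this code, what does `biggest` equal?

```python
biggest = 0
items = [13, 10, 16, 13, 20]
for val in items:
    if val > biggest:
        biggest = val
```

Let's trace through this code step by step.

Initialize: biggest = 0
Initialize: items = [13, 10, 16, 13, 20]
Entering loop: for val in items:

After execution: biggest = 20
20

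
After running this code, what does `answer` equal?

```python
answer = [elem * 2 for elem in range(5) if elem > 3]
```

Let's trace through this code step by step.

Initialize: answer = [elem * 2 for elem in range(5) if elem > 3]

After execution: answer = [8]
[8]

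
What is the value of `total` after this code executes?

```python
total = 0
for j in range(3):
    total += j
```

Let's trace through this code step by step.

Initialize: total = 0
Entering loop: for j in range(3):

After execution: total = 3
3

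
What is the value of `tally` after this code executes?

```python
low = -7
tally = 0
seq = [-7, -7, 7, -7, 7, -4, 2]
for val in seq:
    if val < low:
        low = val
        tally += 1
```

Let's trace through this code step by step.

Initialize: low = -7
Initialize: tally = 0
Initialize: seq = [-7, -7, 7, -7, 7, -4, 2]
Entering loop: for val in seq:

After execution: tally = 0
0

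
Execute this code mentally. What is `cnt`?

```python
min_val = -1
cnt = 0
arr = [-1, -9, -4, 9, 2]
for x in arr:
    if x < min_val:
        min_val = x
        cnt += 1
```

Let's trace through this code step by step.

Initialize: min_val = -1
Initialize: cnt = 0
Initialize: arr = [-1, -9, -4, 9, 2]
Entering loop: for x in arr:

After execution: cnt = 1
1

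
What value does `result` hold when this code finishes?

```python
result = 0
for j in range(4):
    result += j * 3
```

Let's trace through this code step by step.

Initialize: result = 0
Entering loop: for j in range(4):

After execution: result = 18
18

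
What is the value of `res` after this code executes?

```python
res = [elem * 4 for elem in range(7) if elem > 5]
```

Let's trace through this code step by step.

Initialize: res = [elem * 4 for elem in range(7) if elem > 5]

After execution: res = [24]
[24]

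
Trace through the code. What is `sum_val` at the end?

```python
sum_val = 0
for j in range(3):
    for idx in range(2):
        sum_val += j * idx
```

Let's trace through this code step by step.

Initialize: sum_val = 0
Entering loop: for j in range(3):

After execution: sum_val = 3
3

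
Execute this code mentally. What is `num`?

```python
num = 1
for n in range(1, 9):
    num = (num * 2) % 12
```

Let's trace through this code step by step.

Initialize: num = 1
Entering loop: for n in range(1, 9):

After execution: num = 4
4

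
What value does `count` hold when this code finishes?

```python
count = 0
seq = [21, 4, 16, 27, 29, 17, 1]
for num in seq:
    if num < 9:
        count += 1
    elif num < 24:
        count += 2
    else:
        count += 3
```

Let's trace through this code step by step.

Initialize: count = 0
Initialize: seq = [21, 4, 16, 27, 29, 17, 1]
Entering loop: for num in seq:

After execution: count = 14
14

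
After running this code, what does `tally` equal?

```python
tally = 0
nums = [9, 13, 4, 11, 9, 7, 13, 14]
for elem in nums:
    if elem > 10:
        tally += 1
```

Let's trace through this code step by step.

Initialize: tally = 0
Initialize: nums = [9, 13, 4, 11, 9, 7, 13, 14]
Entering loop: for elem in nums:

After execution: tally = 4
4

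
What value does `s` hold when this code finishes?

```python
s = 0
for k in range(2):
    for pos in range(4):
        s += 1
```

Let's trace through this code step by step.

Initialize: s = 0
Entering loop: for k in range(2):

After execution: s = 8
8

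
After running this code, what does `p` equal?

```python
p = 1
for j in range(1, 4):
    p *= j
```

Let's trace through this code step by step.

Initialize: p = 1
Entering loop: for j in range(1, 4):

After execution: p = 6
6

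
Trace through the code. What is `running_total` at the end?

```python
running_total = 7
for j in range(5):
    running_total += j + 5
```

Let's trace through this code step by step.

Initialize: running_total = 7
Entering loop: for j in range(5):

After execution: running_total = 42
42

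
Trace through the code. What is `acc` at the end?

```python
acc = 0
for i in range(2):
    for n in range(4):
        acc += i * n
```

Let's trace through this code step by step.

Initialize: acc = 0
Entering loop: for i in range(2):

After execution: acc = 6
6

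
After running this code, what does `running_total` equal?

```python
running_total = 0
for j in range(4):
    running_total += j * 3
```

Let's trace through this code step by step.

Initialize: running_total = 0
Entering loop: for j in range(4):

After execution: running_total = 18
18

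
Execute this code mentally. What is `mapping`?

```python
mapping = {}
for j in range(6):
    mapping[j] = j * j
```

Let's trace through this code step by step.

Initialize: mapping = {}
Entering loop: for j in range(6):

After execution: mapping = {0: 0, 1: 1, 2: 4, 3: 9, 4: 16, 5: 25}
{0: 0, 1: 1, 2: 4, 3: 9, 4: 16, 5: 25}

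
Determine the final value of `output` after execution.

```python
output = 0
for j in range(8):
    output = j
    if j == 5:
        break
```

Let's trace through this code step by step.

Initialize: output = 0
Entering loop: for j in range(8):

After execution: output = 5
5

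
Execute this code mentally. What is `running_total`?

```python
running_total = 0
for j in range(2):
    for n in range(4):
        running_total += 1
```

Let's trace through this code step by step.

Initialize: running_total = 0
Entering loop: for j in range(2):

After execution: running_total = 8
8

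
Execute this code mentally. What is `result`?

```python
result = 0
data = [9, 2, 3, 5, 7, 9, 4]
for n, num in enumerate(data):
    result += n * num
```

Let's trace through this code step by step.

Initialize: result = 0
Initialize: data = [9, 2, 3, 5, 7, 9, 4]
Entering loop: for n, num in enumerate(data):

After execution: result = 120
120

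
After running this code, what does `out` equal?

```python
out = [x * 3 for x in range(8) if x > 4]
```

Let's trace through this code step by step.

Initialize: out = [x * 3 for x in range(8) if x > 4]

After execution: out = [15, 18, 21]
[15, 18, 21]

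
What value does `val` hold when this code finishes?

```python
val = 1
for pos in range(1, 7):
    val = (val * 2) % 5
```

Let's trace through this code step by step.

Initialize: val = 1
Entering loop: for pos in range(1, 7):

After execution: val = 4
4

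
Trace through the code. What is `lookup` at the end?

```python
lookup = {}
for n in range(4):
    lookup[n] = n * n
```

Let's trace through this code step by step.

Initialize: lookup = {}
Entering loop: for n in range(4):

After execution: lookup = {0: 0, 1: 1, 2: 4, 3: 9}
{0: 0, 1: 1, 2: 4, 3: 9}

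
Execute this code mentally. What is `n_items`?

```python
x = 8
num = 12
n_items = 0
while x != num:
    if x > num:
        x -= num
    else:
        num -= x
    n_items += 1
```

Let's trace through this code step by step.

Initialize: x = 8
Initialize: num = 12
Initialize: n_items = 0
Entering loop: while x != num:

After execution: n_items = 2
2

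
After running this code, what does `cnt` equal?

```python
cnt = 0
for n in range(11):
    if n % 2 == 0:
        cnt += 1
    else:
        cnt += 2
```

Let's trace through this code step by step.

Initialize: cnt = 0
Entering loop: for n in range(11):

After execution: cnt = 16
16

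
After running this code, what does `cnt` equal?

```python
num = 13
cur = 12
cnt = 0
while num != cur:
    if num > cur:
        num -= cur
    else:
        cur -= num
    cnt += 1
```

Let's trace through this code step by step.

Initialize: num = 13
Initialize: cur = 12
Initialize: cnt = 0
Entering loop: while num != cur:

After execution: cnt = 12
12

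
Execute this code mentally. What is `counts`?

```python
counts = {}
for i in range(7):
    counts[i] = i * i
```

Let's trace through this code step by step.

Initialize: counts = {}
Entering loop: for i in range(7):

After execution: counts = {0: 0, 1: 1, 2: 4, 3: 9, 4: 16, 5: 25, 6: 36}
{0: 0, 1: 1, 2: 4, 3: 9, 4: 16, 5: 25, 6: 36}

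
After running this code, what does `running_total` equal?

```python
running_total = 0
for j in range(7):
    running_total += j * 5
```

Let's trace through this code step by step.

Initialize: running_total = 0
Entering loop: for j in range(7):

After execution: running_total = 105
105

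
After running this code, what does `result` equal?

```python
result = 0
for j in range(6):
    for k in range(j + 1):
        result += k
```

Let's trace through this code step by step.

Initialize: result = 0
Entering loop: for j in range(6):

After execution: result = 35
35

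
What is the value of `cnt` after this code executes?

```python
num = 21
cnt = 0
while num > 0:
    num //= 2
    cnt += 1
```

Let's trace through this code step by step.

Initialize: num = 21
Initialize: cnt = 0
Entering loop: while num > 0:

After execution: cnt = 5
5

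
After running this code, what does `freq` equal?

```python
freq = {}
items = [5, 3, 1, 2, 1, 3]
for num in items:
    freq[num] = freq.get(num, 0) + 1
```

Let's trace through this code step by step.

Initialize: freq = {}
Initialize: items = [5, 3, 1, 2, 1, 3]
Entering loop: for num in items:

After execution: freq = {5: 1, 3: 2, 1: 2, 2: 1}
{5: 1, 3: 2, 1: 2, 2: 1}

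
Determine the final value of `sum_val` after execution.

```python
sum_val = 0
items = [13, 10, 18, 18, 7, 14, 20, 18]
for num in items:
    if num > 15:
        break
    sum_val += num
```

Let's trace through this code step by step.

Initialize: sum_val = 0
Initialize: items = [13, 10, 18, 18, 7, 14, 20, 18]
Entering loop: for num in items:

After execution: sum_val = 23
23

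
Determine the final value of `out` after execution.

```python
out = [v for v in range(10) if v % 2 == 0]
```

Let's trace through this code step by step.

Initialize: out = [v for v in range(10) if v % 2 == 0]

After execution: out = [0, 2, 4, 6, 8]
[0, 2, 4, 6, 8]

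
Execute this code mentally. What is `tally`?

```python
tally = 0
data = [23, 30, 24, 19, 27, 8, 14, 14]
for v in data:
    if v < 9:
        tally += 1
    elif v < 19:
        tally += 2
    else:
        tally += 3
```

Let's trace through this code step by step.

Initialize: tally = 0
Initialize: data = [23, 30, 24, 19, 27, 8, 14, 14]
Entering loop: for v in data:

After execution: tally = 20
20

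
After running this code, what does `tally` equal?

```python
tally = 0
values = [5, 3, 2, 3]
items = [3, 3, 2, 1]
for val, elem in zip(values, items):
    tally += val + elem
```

Let's trace through this code step by step.

Initialize: tally = 0
Initialize: values = [5, 3, 2, 3]
Initialize: items = [3, 3, 2, 1]
Entering loop: for val, elem in zip(values, items):

After execution: tally = 22
22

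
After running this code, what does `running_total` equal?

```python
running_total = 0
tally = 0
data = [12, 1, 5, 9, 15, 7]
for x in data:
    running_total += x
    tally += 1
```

Let's trace through this code step by step.

Initialize: running_total = 0
Initialize: tally = 0
Initialize: data = [12, 1, 5, 9, 15, 7]
Entering loop: for x in data:

After execution: running_total = 49
49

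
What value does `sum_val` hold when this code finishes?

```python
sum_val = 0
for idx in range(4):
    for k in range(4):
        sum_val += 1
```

Let's trace through this code step by step.

Initialize: sum_val = 0
Entering loop: for idx in range(4):

After execution: sum_val = 16
16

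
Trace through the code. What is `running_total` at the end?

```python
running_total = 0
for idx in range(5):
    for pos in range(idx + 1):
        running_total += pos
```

Let's trace through this code step by step.

Initialize: running_total = 0
Entering loop: for idx in range(5):

After execution: running_total = 20
20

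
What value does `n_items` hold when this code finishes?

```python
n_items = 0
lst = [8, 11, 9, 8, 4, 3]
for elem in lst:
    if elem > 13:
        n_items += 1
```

Let's trace through this code step by step.

Initialize: n_items = 0
Initialize: lst = [8, 11, 9, 8, 4, 3]
Entering loop: for elem in lst:

After execution: n_items = 0
0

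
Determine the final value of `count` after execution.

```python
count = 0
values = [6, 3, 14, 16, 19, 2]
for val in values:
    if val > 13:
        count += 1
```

Let's trace through this code step by step.

Initialize: count = 0
Initialize: values = [6, 3, 14, 16, 19, 2]
Entering loop: for val in values:

After execution: count = 3
3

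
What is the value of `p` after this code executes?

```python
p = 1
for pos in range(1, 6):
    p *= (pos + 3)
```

Let's trace through this code step by step.

Initialize: p = 1
Entering loop: for pos in range(1, 6):

After execution: p = 6720
6720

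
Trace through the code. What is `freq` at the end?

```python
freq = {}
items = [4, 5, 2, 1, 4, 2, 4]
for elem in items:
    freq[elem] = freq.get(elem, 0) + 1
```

Let's trace through this code step by step.

Initialize: freq = {}
Initialize: items = [4, 5, 2, 1, 4, 2, 4]
Entering loop: for elem in items:

After execution: freq = {4: 3, 5: 1, 2: 2, 1: 1}
{4: 3, 5: 1, 2: 2, 1: 1}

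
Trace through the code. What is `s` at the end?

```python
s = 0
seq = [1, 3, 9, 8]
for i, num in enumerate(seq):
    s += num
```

Let's trace through this code step by step.

Initialize: s = 0
Initialize: seq = [1, 3, 9, 8]
Entering loop: for i, num in enumerate(seq):

After execution: s = 21
21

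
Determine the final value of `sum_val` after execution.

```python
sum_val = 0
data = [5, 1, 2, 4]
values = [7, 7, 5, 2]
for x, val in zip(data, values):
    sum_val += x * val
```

Let's trace through this code step by step.

Initialize: sum_val = 0
Initialize: data = [5, 1, 2, 4]
Initialize: values = [7, 7, 5, 2]
Entering loop: for x, val in zip(data, values):

After execution: sum_val = 60
60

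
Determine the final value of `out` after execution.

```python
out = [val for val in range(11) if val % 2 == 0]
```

Let's trace through this code step by step.

Initialize: out = [val for val in range(11) if val % 2 == 0]

After execution: out = [0, 2, 4, 6, 8, 10]
[0, 2, 4, 6, 8, 10]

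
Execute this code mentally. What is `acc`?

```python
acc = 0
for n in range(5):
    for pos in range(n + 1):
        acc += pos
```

Let's trace through this code step by step.

Initialize: acc = 0
Entering loop: for n in range(5):

After execution: acc = 20
20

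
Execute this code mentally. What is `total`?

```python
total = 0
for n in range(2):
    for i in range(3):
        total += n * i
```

Let's trace through this code step by step.

Initialize: total = 0
Entering loop: for n in range(2):

After execution: total = 3
3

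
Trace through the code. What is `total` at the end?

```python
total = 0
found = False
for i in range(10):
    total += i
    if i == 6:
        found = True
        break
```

Let's trace through this code step by step.

Initialize: total = 0
Initialize: found = False
Entering loop: for i in range(10):

After execution: total = 21
21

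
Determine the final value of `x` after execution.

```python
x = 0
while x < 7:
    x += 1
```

Let's trace through this code step by step.

Initialize: x = 0
Entering loop: while x < 7:

After execution: x = 7
7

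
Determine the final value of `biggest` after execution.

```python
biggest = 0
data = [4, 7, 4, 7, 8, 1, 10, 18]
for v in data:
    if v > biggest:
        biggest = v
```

Let's trace through this code step by step.

Initialize: biggest = 0
Initialize: data = [4, 7, 4, 7, 8, 1, 10, 18]
Entering loop: for v in data:

After execution: biggest = 18
18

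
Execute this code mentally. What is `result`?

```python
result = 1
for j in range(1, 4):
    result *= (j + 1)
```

Let's trace through this code step by step.

Initialize: result = 1
Entering loop: for j in range(1, 4):

After execution: result = 24
24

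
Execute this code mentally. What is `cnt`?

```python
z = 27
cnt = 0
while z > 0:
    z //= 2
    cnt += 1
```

Let's trace through this code step by step.

Initialize: z = 27
Initialize: cnt = 0
Entering loop: while z > 0:

After execution: cnt = 5
5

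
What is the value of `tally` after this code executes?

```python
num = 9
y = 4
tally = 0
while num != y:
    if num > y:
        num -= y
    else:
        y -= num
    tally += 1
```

Let's trace through this code step by step.

Initialize: num = 9
Initialize: y = 4
Initialize: tally = 0
Entering loop: while num != y:

After execution: tally = 5
5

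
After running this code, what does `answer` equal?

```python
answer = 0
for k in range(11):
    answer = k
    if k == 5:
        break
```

Let's trace through this code step by step.

Initialize: answer = 0
Entering loop: for k in range(11):

After execution: answer = 5
5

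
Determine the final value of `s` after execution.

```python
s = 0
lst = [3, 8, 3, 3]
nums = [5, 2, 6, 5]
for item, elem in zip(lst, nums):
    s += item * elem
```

Let's trace through this code step by step.

Initialize: s = 0
Initialize: lst = [3, 8, 3, 3]
Initialize: nums = [5, 2, 6, 5]
Entering loop: for item, elem in zip(lst, nums):

After execution: s = 64
64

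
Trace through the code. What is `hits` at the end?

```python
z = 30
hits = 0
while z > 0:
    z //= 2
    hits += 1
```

Let's trace through this code step by step.

Initialize: z = 30
Initialize: hits = 0
Entering loop: while z > 0:

After execution: hits = 5
5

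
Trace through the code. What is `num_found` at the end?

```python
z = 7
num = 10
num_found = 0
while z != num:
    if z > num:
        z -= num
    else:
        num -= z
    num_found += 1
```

Let's trace through this code step by step.

Initialize: z = 7
Initialize: num = 10
Initialize: num_found = 0
Entering loop: while z != num:

After execution: num_found = 5
5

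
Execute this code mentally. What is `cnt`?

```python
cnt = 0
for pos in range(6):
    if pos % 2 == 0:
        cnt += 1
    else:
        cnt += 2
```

Let's trace through this code step by step.

Initialize: cnt = 0
Entering loop: for pos in range(6):

After execution: cnt = 9
9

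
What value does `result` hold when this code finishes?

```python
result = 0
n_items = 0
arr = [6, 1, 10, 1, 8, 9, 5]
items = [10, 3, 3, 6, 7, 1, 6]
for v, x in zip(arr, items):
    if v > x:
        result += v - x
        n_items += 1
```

Let's trace through this code step by step.

Initialize: result = 0
Initialize: n_items = 0
Initialize: arr = [6, 1, 10, 1, 8, 9, 5]
Initialize: items = [10, 3, 3, 6, 7, 1, 6]
Entering loop: for v, x in zip(arr, items):

After execution: result = 16
16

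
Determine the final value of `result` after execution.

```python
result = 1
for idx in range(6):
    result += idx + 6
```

Let's trace through this code step by step.

Initialize: result = 1
Entering loop: for idx in range(6):

After execution: result = 52
52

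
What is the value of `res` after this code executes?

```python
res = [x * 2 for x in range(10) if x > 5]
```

Let's trace through this code step by step.

Initialize: res = [x * 2 for x in range(10) if x > 5]

After execution: res = [12, 14, 16, 18]
[12, 14, 16, 18]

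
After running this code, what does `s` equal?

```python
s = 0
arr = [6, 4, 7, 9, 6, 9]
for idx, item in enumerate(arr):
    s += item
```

Let's trace through this code step by step.

Initialize: s = 0
Initialize: arr = [6, 4, 7, 9, 6, 9]
Entering loop: for idx, item in enumerate(arr):

After execution: s = 41
41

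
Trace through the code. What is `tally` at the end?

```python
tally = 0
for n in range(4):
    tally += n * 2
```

Let's trace through this code step by step.

Initialize: tally = 0
Entering loop: for n in range(4):

After execution: tally = 12
12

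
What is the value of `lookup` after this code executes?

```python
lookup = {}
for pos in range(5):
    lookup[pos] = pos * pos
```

Let's trace through this code step by step.

Initialize: lookup = {}
Entering loop: for pos in range(5):

After execution: lookup = {0: 0, 1: 1, 2: 4, 3: 9, 4: 16}
{0: 0, 1: 1, 2: 4, 3: 9, 4: 16}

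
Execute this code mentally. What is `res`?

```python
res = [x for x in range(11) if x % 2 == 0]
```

Let's trace through this code step by step.

Initialize: res = [x for x in range(11) if x % 2 == 0]

After execution: res = [0, 2, 4, 6, 8, 10]
[0, 2, 4, 6, 8, 10]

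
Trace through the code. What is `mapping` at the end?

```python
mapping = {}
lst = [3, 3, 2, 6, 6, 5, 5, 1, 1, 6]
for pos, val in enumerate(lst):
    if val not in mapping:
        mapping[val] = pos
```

Let's trace through this code step by step.

Initialize: mapping = {}
Initialize: lst = [3, 3, 2, 6, 6, 5, 5, 1, 1, 6]
Entering loop: for pos, val in enumerate(lst):

After execution: mapping = {3: 0, 2: 2, 6: 3, 5: 5, 1: 7}
{3: 0, 2: 2, 6: 3, 5: 5, 1: 7}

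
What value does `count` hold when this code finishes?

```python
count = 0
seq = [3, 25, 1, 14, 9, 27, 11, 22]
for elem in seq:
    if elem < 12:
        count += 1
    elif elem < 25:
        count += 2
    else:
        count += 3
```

Let's trace through this code step by step.

Initialize: count = 0
Initialize: seq = [3, 25, 1, 14, 9, 27, 11, 22]
Entering loop: for elem in seq:

After execution: count = 14
14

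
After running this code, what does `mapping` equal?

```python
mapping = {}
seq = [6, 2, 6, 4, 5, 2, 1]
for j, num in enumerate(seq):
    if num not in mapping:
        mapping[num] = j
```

Let's trace through this code step by step.

Initialize: mapping = {}
Initialize: seq = [6, 2, 6, 4, 5, 2, 1]
Entering loop: for j, num in enumerate(seq):

After execution: mapping = {6: 0, 2: 1, 4: 3, 5: 4, 1: 6}
{6: 0, 2: 1, 4: 3, 5: 4, 1: 6}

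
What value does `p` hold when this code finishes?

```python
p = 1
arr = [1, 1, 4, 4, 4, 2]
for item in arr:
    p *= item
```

Let's trace through this code step by step.

Initialize: p = 1
Initialize: arr = [1, 1, 4, 4, 4, 2]
Entering loop: for item in arr:

After execution: p = 128
128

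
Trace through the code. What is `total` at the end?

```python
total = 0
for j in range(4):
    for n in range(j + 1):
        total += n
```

Let's trace through this code step by step.

Initialize: total = 0
Entering loop: for j in range(4):

After execution: total = 10
10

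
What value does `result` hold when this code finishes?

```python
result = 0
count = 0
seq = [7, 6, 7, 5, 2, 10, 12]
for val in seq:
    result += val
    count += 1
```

Let's trace through this code step by step.

Initialize: result = 0
Initialize: count = 0
Initialize: seq = [7, 6, 7, 5, 2, 10, 12]
Entering loop: for val in seq:

After execution: result = 49
49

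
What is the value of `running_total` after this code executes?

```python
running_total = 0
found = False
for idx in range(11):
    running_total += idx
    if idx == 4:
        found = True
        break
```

Let's trace through this code step by step.

Initialize: running_total = 0
Initialize: found = False
Entering loop: for idx in range(11):

After execution: running_total = 10
10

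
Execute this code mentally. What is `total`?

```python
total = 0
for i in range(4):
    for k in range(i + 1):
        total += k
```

Let's trace through this code step by step.

Initialize: total = 0
Entering loop: for i in range(4):

After execution: total = 10
10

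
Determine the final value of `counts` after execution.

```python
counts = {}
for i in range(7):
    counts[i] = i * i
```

Let's trace through this code step by step.

Initialize: counts = {}
Entering loop: for i in range(7):

After execution: counts = {0: 0, 1: 1, 2: 4, 3: 9, 4: 16, 5: 25, 6: 36}
{0: 0, 1: 1, 2: 4, 3: 9, 4: 16, 5: 25, 6: 36}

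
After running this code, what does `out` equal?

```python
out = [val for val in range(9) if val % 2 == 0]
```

Let's trace through this code step by step.

Initialize: out = [val for val in range(9) if val % 2 == 0]

After execution: out = [0, 2, 4, 6, 8]
[0, 2, 4, 6, 8]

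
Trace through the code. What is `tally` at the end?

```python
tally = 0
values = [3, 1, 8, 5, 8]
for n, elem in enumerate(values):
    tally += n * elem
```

Let's trace through this code step by step.

Initialize: tally = 0
Initialize: values = [3, 1, 8, 5, 8]
Entering loop: for n, elem in enumerate(values):

After execution: tally = 64
64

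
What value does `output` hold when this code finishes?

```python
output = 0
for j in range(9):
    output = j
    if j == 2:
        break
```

Let's trace through this code step by step.

Initialize: output = 0
Entering loop: for j in range(9):

After execution: output = 2
2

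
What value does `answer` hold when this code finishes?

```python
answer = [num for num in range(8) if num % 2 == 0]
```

Let's trace through this code step by step.

Initialize: answer = [num for num in range(8) if num % 2 == 0]

After execution: answer = [0, 2, 4, 6]
[0, 2, 4, 6]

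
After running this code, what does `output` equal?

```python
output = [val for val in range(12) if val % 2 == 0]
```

Let's trace through this code step by step.

Initialize: output = [val for val in range(12) if val % 2 == 0]

After execution: output = [0, 2, 4, 6, 8, 10]
[0, 2, 4, 6, 8, 10]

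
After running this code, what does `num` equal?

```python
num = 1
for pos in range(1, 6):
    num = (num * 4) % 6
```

Let's trace through this code step by step.

Initialize: num = 1
Entering loop: for pos in range(1, 6):

After execution: num = 4
4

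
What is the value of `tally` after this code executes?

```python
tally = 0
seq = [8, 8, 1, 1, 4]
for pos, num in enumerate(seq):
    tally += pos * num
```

Let's trace through this code step by step.

Initialize: tally = 0
Initialize: seq = [8, 8, 1, 1, 4]
Entering loop: for pos, num in enumerate(seq):

After execution: tally = 29
29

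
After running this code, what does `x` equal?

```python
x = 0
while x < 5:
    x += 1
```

Let's trace through this code step by step.

Initialize: x = 0
Entering loop: while x < 5:

After execution: x = 5
5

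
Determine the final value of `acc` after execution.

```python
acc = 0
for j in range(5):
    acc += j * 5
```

Let's trace through this code step by step.

Initialize: acc = 0
Entering loop: for j in range(5):

After execution: acc = 50
50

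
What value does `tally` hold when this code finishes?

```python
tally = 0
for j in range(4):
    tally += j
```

Let's trace through this code step by step.

Initialize: tally = 0
Entering loop: for j in range(4):

After execution: tally = 6
6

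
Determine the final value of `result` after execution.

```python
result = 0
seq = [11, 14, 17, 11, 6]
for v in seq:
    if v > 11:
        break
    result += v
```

Let's trace through this code step by step.

Initialize: result = 0
Initialize: seq = [11, 14, 17, 11, 6]
Entering loop: for v in seq:

After execution: result = 11
11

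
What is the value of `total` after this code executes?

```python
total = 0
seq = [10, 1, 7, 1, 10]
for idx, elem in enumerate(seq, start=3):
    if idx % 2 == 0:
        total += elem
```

Let's trace through this code step by step.

Initialize: total = 0
Initialize: seq = [10, 1, 7, 1, 10]
Entering loop: for idx, elem in enumerate(seq, start=3):

After execution: total = 2
2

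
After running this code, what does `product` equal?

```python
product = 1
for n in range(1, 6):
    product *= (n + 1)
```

Let's trace through this code step by step.

Initialize: product = 1
Entering loop: for n in range(1, 6):

After execution: product = 720
720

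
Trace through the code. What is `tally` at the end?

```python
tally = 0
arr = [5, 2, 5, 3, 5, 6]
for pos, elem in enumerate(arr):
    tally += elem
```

Let's trace through this code step by step.

Initialize: tally = 0
Initialize: arr = [5, 2, 5, 3, 5, 6]
Entering loop: for pos, elem in enumerate(arr):

After execution: tally = 26
26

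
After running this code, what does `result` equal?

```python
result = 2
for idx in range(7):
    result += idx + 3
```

Let's trace through this code step by step.

Initialize: result = 2
Entering loop: for idx in range(7):

After execution: result = 44
44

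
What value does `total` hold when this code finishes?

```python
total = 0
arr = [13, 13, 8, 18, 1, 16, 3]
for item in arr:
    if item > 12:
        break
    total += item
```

Let's trace through this code step by step.

Initialize: total = 0
Initialize: arr = [13, 13, 8, 18, 1, 16, 3]
Entering loop: for item in arr:

After execution: total = 0
0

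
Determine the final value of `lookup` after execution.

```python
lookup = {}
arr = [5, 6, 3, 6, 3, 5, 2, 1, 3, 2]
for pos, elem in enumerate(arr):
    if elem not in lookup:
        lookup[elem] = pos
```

Let's trace through this code step by step.

Initialize: lookup = {}
Initialize: arr = [5, 6, 3, 6, 3, 5, 2, 1, 3, 2]
Entering loop: for pos, elem in enumerate(arr):

After execution: lookup = {5: 0, 6: 1, 3: 2, 2: 6, 1: 7}
{5: 0, 6: 1, 3: 2, 2: 6, 1: 7}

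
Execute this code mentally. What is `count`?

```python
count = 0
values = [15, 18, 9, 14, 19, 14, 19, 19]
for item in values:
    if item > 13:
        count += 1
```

Let's trace through this code step by step.

Initialize: count = 0
Initialize: values = [15, 18, 9, 14, 19, 14, 19, 19]
Entering loop: for item in values:

After execution: count = 7
7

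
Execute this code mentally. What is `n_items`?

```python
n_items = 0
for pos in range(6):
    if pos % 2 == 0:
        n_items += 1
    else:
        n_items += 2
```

Let's trace through this code step by step.

Initialize: n_items = 0
Entering loop: for pos in range(6):

After execution: n_items = 9
9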